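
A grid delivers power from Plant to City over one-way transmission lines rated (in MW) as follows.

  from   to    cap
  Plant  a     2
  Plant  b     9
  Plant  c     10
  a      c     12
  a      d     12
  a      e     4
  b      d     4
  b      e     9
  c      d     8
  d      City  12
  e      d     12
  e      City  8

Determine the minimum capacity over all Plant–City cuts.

19

Augment Plant→a→d→City: bottleneck 2, flow now 2.
Augment Plant→b→d→City: bottleneck 4, flow now 6.
Augment Plant→b→e→City: bottleneck 5, flow now 11.
Augment Plant→c→d→City: bottleneck 6, flow now 17.
Augment Plant→c→d→a→e→City: bottleneck 2, flow now 19. (uses reverse residual edge)
No augmenting path remains; maximum flow = 19.
By max-flow min-cut, the minimum cut capacity equals the max flow.
In the residual graph, reachable from Plant: {Plant, c}.
Min-cut edges: Plant→a (2), Plant→b (9), c→d (8); capacity 2 + 9 + 8 = 19.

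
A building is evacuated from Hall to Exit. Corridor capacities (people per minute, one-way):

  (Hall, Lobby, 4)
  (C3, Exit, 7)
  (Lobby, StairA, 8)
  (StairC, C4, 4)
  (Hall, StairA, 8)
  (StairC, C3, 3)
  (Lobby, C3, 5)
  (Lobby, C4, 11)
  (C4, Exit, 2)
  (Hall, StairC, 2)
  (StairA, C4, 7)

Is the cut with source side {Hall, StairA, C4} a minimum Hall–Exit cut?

Given cut capacity: 4 + 2 + 2 = 8.
Augment Hall→StairA→C4→Exit: bottleneck 2, flow now 2.
Augment Hall→Lobby→C3→Exit: bottleneck 4, flow now 6.
Augment Hall→StairC→C3→Exit: bottleneck 2, flow now 8.
No augmenting path remains; maximum flow = 8.
Cut capacity 8 equals the max flow, so it is a minimum cut.

Yes — it is a minimum cut (capacity 8).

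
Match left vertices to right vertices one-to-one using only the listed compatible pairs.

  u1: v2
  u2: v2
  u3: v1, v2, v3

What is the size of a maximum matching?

Unit-capacity flow: source→left, listed edges, right→sink; max matching = max flow.
Augmenting path u1→v2 (+1); matched 1.
Augmenting path u3→v1 (+1); matched 2.
No augmenting path remains; maximum matching = 2.
König certificate: {u3, v2} is a vertex cover of size 2 (every listed pair touches it), so no matching can be larger.

2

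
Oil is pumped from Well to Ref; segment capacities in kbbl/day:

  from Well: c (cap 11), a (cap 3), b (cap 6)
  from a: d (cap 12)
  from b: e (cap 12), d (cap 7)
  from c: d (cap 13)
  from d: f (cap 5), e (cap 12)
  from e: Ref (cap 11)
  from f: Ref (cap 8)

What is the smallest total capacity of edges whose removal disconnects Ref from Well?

16

Augment Well→b→e→Ref: bottleneck 6, flow now 6.
Augment Well→a→d→e→Ref: bottleneck 3, flow now 9.
Augment Well→c→d→e→Ref: bottleneck 2, flow now 11.
Augment Well→c→d→f→Ref: bottleneck 5, flow now 16.
No augmenting path remains; maximum flow = 16.
By max-flow min-cut, the minimum cut capacity equals the max flow.
In the residual graph, reachable from Well: {Well, a, b, c, d, e}.
Min-cut edges: d→f (5), e→Ref (11); capacity 5 + 11 = 16.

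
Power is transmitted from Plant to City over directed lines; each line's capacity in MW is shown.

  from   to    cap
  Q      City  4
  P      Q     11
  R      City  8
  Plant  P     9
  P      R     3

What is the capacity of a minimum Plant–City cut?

Augment Plant→P→Q→City: bottleneck 4, flow now 4.
Augment Plant→P→R→City: bottleneck 3, flow now 7.
No augmenting path remains; maximum flow = 7.
By max-flow min-cut, the minimum cut capacity equals the max flow.
In the residual graph, reachable from Plant: {Plant, P, Q}.
Min-cut edges: P→R (3), Q→City (4); capacity 3 + 4 = 7.

7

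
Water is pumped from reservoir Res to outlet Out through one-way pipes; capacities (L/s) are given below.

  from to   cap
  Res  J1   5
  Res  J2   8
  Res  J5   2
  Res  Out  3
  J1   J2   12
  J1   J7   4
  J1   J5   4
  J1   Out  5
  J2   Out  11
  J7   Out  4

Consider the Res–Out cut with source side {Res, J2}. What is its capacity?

Edges leaving {Res, J2}: Res→J1 (5), Res→J5 (2), Res→Out (3), J2→Out (11).
Cut capacity = 5 + 2 + 3 + 11 = 21.

21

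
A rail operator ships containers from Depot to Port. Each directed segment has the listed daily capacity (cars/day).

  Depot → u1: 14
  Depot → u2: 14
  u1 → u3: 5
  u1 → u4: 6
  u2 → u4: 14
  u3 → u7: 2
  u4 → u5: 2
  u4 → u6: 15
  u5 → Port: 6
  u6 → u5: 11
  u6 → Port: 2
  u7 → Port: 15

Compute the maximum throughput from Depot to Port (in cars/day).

Augment Depot→u1→u3→u7→Port: bottleneck 2, flow now 2.
Augment Depot→u1→u4→u5→Port: bottleneck 2, flow now 4.
Augment Depot→u1→u4→u6→Port: bottleneck 2, flow now 6.
Augment Depot→u1→u4→u6→u5→Port: bottleneck 2, flow now 8.
Augment Depot→u2→u4→u6→u5→Port: bottleneck 2, flow now 10.
No augmenting path remains; maximum flow = 10.
In the residual graph, reachable from Depot: {Depot, u1, u2, u3, u4, u5, u6}.
Min-cut edges: u3→u7 (2), u5→Port (6), u6→Port (2); capacity 2 + 6 + 2 = 10.
This cut is saturated, so no flow can exceed 10.

10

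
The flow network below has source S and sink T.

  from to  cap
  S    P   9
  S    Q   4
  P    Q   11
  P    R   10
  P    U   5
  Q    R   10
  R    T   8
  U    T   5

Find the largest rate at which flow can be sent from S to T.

13

Augment S→P→R→T: bottleneck 8, flow now 8.
Augment S→P→U→T: bottleneck 1, flow now 9.
Augment S→Q→R→P→U→T: bottleneck 4, flow now 13. (uses reverse residual edge)
No augmenting path remains; maximum flow = 13.
In the residual graph, reachable from S: {S}.
Min-cut edges: S→P (9), S→Q (4); capacity 9 + 4 = 13.
This cut is saturated, so no flow can exceed 13.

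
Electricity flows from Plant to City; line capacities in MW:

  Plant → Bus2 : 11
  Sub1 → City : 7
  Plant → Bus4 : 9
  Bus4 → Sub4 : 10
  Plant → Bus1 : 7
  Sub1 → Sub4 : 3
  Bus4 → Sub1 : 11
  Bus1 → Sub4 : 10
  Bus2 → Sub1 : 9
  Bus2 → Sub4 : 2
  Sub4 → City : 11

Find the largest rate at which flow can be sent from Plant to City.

Augment Plant→Bus4→Sub1→City: bottleneck 7, flow now 7.
Augment Plant→Bus4→Sub4→City: bottleneck 2, flow now 9.
Augment Plant→Bus1→Sub4→City: bottleneck 7, flow now 16.
Augment Plant→Bus2→Sub4→City: bottleneck 2, flow now 18.
No augmenting path remains; maximum flow = 18.
In the residual graph, reachable from Plant: {Plant, Bus4, Bus1, Bus2, Sub1, Sub4}.
Min-cut edges: Sub1→City (7), Sub4→City (11); capacity 7 + 11 = 18.
This cut is saturated, so no flow can exceed 18.

18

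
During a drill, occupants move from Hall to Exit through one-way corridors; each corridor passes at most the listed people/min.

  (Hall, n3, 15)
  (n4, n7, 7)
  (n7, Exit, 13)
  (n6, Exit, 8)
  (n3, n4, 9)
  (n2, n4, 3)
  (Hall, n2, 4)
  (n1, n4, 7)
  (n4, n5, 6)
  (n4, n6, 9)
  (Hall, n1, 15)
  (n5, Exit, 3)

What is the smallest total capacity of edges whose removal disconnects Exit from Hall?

18

Augment Hall→n1→n4→n5→Exit: bottleneck 3, flow now 3.
Augment Hall→n1→n4→n6→Exit: bottleneck 4, flow now 7.
Augment Hall→n2→n4→n6→Exit: bottleneck 3, flow now 10.
Augment Hall→n3→n4→n6→Exit: bottleneck 1, flow now 11.
Augment Hall→n3→n4→n7→Exit: bottleneck 7, flow now 18.
No augmenting path remains; maximum flow = 18.
By max-flow min-cut, the minimum cut capacity equals the max flow.
In the residual graph, reachable from Hall: {Hall, n1, n2, n3, n4, n5, n6}.
Min-cut edges: n4→n7 (7), n5→Exit (3), n6→Exit (8); capacity 7 + 3 + 8 = 18.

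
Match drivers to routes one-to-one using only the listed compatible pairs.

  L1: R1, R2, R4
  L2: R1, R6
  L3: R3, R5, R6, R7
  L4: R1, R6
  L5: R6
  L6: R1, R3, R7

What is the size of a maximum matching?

Unit-capacity flow: source→left, listed edges, right→sink; max matching = max flow.
Augmenting path L1→R1 (+1); matched 1.
Augmenting path L2→R6 (+1); matched 2.
Augmenting path L3→R3 (+1); matched 3.
Augmenting path L6→R7 (+1); matched 4.
Augmenting path L4→R1→L1→R2 (+1); matched 5.
No augmenting path remains; maximum matching = 5.
König certificate: {L1, L3, L6, R1, R6} is a vertex cover of size 5 (every listed pair touches it), so no matching can be larger.

5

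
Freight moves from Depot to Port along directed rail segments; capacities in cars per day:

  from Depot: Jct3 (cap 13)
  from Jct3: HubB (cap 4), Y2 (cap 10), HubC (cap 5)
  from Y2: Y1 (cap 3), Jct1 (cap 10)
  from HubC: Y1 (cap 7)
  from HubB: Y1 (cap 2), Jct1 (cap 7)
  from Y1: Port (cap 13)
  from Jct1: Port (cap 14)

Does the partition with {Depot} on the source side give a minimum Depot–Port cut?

Given cut capacity: 13 = 13.
Augment Depot→Jct3→Y2→Y1→Port: bottleneck 3, flow now 3.
Augment Depot→Jct3→Y2→Jct1→Port: bottleneck 7, flow now 10.
Augment Depot→Jct3→HubC→Y1→Port: bottleneck 3, flow now 13.
No augmenting path remains; maximum flow = 13.
Cut capacity 13 equals the max flow, so it is a minimum cut.

Yes — it is a minimum cut (capacity 13).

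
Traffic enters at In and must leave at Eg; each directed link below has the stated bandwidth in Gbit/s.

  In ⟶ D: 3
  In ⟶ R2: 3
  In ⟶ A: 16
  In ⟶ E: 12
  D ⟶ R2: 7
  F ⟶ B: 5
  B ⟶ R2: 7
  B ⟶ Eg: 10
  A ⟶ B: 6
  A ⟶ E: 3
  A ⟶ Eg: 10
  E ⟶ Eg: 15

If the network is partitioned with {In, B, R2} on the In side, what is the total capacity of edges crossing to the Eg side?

Edges leaving {In, B, R2}: In→D (3), In→A (16), In→E (12), B→Eg (10).
Cut capacity = 3 + 16 + 12 + 10 = 41.

41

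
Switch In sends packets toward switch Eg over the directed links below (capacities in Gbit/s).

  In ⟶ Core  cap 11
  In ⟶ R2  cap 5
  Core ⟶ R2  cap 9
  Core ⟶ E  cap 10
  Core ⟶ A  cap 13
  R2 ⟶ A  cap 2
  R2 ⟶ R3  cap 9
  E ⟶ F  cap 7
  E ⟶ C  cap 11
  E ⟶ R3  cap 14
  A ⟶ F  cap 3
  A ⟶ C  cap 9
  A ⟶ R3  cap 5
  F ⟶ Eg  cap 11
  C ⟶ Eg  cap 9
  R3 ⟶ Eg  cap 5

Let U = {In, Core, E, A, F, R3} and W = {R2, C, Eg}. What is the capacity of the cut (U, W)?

Edges leaving {In, Core, E, A, F, R3}: In→R2 (5), Core→R2 (9), E→C (11), A→C (9), F→Eg (11), R3→Eg (5).
Cut capacity = 5 + 9 + 11 + 9 + 11 + 5 = 50.

50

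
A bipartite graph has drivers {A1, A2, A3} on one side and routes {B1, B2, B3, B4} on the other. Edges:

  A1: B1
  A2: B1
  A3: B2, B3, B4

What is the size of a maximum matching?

2

Unit-capacity flow: source→left, listed edges, right→sink; max matching = max flow.
Augmenting path A1→B1 (+1); matched 1.
Augmenting path A3→B2 (+1); matched 2.
No augmenting path remains; maximum matching = 2.
König certificate: {A3, B1} is a vertex cover of size 2 (every listed pair touches it), so no matching can be larger.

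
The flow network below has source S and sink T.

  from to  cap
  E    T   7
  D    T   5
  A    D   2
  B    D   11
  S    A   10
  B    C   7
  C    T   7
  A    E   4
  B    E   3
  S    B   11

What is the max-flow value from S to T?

Augment S→A→D→T: bottleneck 2, flow now 2.
Augment S→A→E→T: bottleneck 4, flow now 6.
Augment S→B→C→T: bottleneck 7, flow now 13.
Augment S→B→D→T: bottleneck 3, flow now 16.
Augment S→B→E→T: bottleneck 1, flow now 17.
No augmenting path remains; maximum flow = 17.
In the residual graph, reachable from S: {S, A}.
Min-cut edges: S→B (11), A→D (2), A→E (4); capacity 11 + 2 + 4 = 17.
This cut is saturated, so no flow can exceed 17.

17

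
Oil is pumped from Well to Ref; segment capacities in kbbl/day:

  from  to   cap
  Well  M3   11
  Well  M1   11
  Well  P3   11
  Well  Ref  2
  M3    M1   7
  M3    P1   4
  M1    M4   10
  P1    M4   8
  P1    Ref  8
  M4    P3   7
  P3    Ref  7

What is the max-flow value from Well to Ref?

Augment Well→Ref: bottleneck 2, flow now 2.
Augment Well→P3→Ref: bottleneck 7, flow now 9.
Augment Well→M3→P1→Ref: bottleneck 4, flow now 13.
No augmenting path remains; maximum flow = 13.
In the residual graph, reachable from Well: {Well, M3, M1, M4, P3}.
Min-cut edges: Well→Ref (2), M3→P1 (4), P3→Ref (7); capacity 2 + 4 + 7 = 13.
This cut is saturated, so no flow can exceed 13.

13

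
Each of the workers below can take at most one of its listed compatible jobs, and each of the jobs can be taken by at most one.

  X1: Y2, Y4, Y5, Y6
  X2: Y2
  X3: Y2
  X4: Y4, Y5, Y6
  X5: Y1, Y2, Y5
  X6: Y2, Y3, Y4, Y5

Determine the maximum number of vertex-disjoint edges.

Unit-capacity flow: source→left, listed edges, right→sink; max matching = max flow.
Augmenting path X1→Y2 (+1); matched 1.
Augmenting path X4→Y4 (+1); matched 2.
Augmenting path X5→Y1 (+1); matched 3.
Augmenting path X6→Y3 (+1); matched 4.
Augmenting path X2→Y2→X1→Y5 (+1); matched 5.
No augmenting path remains; maximum matching = 5.
König certificate: {X1, X4, X5, X6, Y2} is a vertex cover of size 5 (every listed pair touches it), so no matching can be larger.

5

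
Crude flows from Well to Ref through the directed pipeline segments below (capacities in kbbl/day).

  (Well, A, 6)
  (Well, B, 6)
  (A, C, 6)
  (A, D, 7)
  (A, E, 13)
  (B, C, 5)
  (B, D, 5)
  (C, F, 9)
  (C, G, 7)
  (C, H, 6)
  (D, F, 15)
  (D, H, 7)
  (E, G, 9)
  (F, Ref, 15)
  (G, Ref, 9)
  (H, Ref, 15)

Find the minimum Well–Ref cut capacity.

12

Augment Well→A→C→F→Ref: bottleneck 6, flow now 6.
Augment Well→B→C→F→Ref: bottleneck 3, flow now 9.
Augment Well→B→C→G→Ref: bottleneck 2, flow now 11.
Augment Well→B→D→F→Ref: bottleneck 1, flow now 12.
No augmenting path remains; maximum flow = 12.
By max-flow min-cut, the minimum cut capacity equals the max flow.
In the residual graph, reachable from Well: {Well}.
Min-cut edges: Well→A (6), Well→B (6); capacity 6 + 6 = 12.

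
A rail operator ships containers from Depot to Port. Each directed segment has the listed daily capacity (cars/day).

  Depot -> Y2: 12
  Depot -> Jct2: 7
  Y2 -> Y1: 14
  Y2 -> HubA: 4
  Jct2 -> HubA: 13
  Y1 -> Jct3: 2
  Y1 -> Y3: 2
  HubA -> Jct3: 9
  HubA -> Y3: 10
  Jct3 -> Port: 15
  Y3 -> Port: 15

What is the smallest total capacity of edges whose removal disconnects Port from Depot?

Augment Depot→Y2→Y1→Jct3→Port: bottleneck 2, flow now 2.
Augment Depot→Y2→Y1→Y3→Port: bottleneck 2, flow now 4.
Augment Depot→Y2→HubA→Jct3→Port: bottleneck 4, flow now 8.
Augment Depot→Jct2→HubA→Jct3→Port: bottleneck 5, flow now 13.
Augment Depot→Jct2→HubA→Y3→Port: bottleneck 2, flow now 15.
No augmenting path remains; maximum flow = 15.
By max-flow min-cut, the minimum cut capacity equals the max flow.
In the residual graph, reachable from Depot: {Depot, Y2, Y1}.
Min-cut edges: Depot→Jct2 (7), Y2→HubA (4), Y1→Jct3 (2), Y1→Y3 (2); capacity 7 + 4 + 2 + 2 = 15.

15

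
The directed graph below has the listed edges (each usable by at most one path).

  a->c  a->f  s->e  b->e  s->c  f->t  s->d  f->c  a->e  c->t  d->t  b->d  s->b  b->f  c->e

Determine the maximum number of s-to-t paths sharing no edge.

3

Assign every edge capacity 1; by Menger, the answer equals the max flow.
Path s→c→t (+1); total 1.
Path s→d→t (+1); total 2.
Path s→b→f→t (+1); total 3.
No residual s→t path; max flow = 3.
Certifying cut of size 3: {s→b, s→c, s→d}.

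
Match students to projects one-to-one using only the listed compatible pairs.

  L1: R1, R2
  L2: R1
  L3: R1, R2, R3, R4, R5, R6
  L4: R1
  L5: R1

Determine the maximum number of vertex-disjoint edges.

Unit-capacity flow: source→left, listed edges, right→sink; max matching = max flow.
Augmenting path L1→R1 (+1); matched 1.
Augmenting path L3→R2 (+1); matched 2.
Augmenting path L2→R1→L1→R2→L3→R3 (+1); matched 3.
No augmenting path remains; maximum matching = 3.
König certificate: {L1, L3, R1} is a vertex cover of size 3 (every listed pair touches it), so no matching can be larger.

3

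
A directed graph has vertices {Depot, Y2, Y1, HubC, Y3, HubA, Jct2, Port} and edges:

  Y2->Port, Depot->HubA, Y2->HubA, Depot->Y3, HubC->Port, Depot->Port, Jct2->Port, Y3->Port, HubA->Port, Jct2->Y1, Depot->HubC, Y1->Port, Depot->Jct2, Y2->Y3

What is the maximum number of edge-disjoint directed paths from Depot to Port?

Assign every edge capacity 1; by Menger, the answer equals the max flow.
Path Depot→Port (+1); total 1.
Path Depot→HubC→Port (+1); total 2.
Path Depot→Y3→Port (+1); total 3.
Path Depot→HubA→Port (+1); total 4.
Path Depot→Jct2→Port (+1); total 5.
No residual Depot→Port path; max flow = 5.
Certifying cut of size 5: {Depot→HubA, Depot→HubC, Depot→Jct2, Depot→Port, Depot→Y3}.

5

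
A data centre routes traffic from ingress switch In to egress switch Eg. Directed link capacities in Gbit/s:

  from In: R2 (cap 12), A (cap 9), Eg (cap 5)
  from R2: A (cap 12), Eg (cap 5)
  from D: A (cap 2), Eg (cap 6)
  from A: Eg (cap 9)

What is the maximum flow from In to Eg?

19

Augment In→Eg: bottleneck 5, flow now 5.
Augment In→R2→Eg: bottleneck 5, flow now 10.
Augment In→A→Eg: bottleneck 9, flow now 19.
No augmenting path remains; maximum flow = 19.
In the residual graph, reachable from In: {In, R2, A}.
Min-cut edges: In→Eg (5), R2→Eg (5), A→Eg (9); capacity 5 + 5 + 9 = 19.
This cut is saturated, so no flow can exceed 19.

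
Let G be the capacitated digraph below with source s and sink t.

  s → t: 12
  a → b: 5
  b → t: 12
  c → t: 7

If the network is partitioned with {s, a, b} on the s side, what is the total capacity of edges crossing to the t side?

24

Edges leaving {s, a, b}: s→t (12), b→t (12).
Cut capacity = 12 + 12 = 24.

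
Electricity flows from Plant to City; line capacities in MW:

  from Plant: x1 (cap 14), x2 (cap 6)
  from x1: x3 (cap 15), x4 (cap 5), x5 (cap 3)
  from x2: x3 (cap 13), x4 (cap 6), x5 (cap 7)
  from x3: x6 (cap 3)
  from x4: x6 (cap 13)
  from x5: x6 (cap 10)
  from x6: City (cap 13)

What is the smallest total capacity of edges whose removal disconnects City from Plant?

Augment Plant→x1→x3→x6→City: bottleneck 3, flow now 3.
Augment Plant→x1→x4→x6→City: bottleneck 5, flow now 8.
Augment Plant→x1→x5→x6→City: bottleneck 3, flow now 11.
Augment Plant→x2→x4→x6→City: bottleneck 2, flow now 13.
No augmenting path remains; maximum flow = 13.
By max-flow min-cut, the minimum cut capacity equals the max flow.
In the residual graph, reachable from Plant: {Plant, x1, x2, x3, x4, x5, x6}.
Min-cut edges: x6→City (13); capacity 13 = 13.

13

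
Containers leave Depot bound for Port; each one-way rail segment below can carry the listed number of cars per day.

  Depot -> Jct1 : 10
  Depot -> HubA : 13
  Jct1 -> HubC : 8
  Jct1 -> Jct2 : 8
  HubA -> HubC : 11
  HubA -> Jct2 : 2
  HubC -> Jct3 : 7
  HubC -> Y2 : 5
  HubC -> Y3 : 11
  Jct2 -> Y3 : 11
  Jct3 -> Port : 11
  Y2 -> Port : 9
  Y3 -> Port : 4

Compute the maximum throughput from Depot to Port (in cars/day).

16

Augment Depot→Jct1→HubC→Jct3→Port: bottleneck 7, flow now 7.
Augment Depot→Jct1→HubC→Y2→Port: bottleneck 1, flow now 8.
Augment Depot→Jct1→Jct2→Y3→Port: bottleneck 2, flow now 10.
Augment Depot→HubA→HubC→Y2→Port: bottleneck 4, flow now 14.
Augment Depot→HubA→HubC→Y3→Port: bottleneck 2, flow now 16.
No augmenting path remains; maximum flow = 16.
In the residual graph, reachable from Depot: {Depot, Jct1, HubA, HubC, Jct2, Y3}.
Min-cut edges: HubC→Jct3 (7), HubC→Y2 (5), Y3→Port (4); capacity 7 + 5 + 4 = 16.
This cut is saturated, so no flow can exceed 16.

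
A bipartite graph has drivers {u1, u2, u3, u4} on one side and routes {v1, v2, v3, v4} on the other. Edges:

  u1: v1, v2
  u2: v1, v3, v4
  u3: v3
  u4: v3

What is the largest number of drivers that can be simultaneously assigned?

Unit-capacity flow: source→left, listed edges, right→sink; max matching = max flow.
Augmenting path u1→v1 (+1); matched 1.
Augmenting path u2→v3 (+1); matched 2.
Augmenting path u3→v3→u2→v4 (+1); matched 3.
No augmenting path remains; maximum matching = 3.
König certificate: {u1, u2, v3} is a vertex cover of size 3 (every listed pair touches it), so no matching can be larger.

3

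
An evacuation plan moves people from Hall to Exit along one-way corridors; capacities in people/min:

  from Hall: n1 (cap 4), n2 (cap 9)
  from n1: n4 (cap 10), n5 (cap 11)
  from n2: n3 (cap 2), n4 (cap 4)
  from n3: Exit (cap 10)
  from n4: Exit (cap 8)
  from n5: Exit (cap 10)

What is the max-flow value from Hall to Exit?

10

Augment Hall→n1→n4→Exit: bottleneck 4, flow now 4.
Augment Hall→n2→n3→Exit: bottleneck 2, flow now 6.
Augment Hall→n2→n4→Exit: bottleneck 4, flow now 10.
No augmenting path remains; maximum flow = 10.
In the residual graph, reachable from Hall: {Hall, n2}.
Min-cut edges: Hall→n1 (4), n2→n3 (2), n2→n4 (4); capacity 4 + 2 + 4 = 10.
This cut is saturated, so no flow can exceed 10.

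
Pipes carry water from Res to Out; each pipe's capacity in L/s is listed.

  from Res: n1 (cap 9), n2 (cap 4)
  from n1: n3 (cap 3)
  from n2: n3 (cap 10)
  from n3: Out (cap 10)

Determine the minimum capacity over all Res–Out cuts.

Augment Res→n1→n3→Out: bottleneck 3, flow now 3.
Augment Res→n2→n3→Out: bottleneck 4, flow now 7.
No augmenting path remains; maximum flow = 7.
By max-flow min-cut, the minimum cut capacity equals the max flow.
In the residual graph, reachable from Res: {Res, n1}.
Min-cut edges: Res→n2 (4), n1→n3 (3); capacity 4 + 3 = 7.

7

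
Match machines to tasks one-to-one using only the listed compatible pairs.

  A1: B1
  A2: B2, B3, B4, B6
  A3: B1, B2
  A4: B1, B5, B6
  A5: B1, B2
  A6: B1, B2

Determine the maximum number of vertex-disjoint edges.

Unit-capacity flow: source→left, listed edges, right→sink; max matching = max flow.
Augmenting path A1→B1 (+1); matched 1.
Augmenting path A2→B2 (+1); matched 2.
Augmenting path A4→B5 (+1); matched 3.
Augmenting path A3→B2→A2→B3 (+1); matched 4.
No augmenting path remains; maximum matching = 4.
König certificate: {A2, A4, B1, B2} is a vertex cover of size 4 (every listed pair touches it), so no matching can be larger.

4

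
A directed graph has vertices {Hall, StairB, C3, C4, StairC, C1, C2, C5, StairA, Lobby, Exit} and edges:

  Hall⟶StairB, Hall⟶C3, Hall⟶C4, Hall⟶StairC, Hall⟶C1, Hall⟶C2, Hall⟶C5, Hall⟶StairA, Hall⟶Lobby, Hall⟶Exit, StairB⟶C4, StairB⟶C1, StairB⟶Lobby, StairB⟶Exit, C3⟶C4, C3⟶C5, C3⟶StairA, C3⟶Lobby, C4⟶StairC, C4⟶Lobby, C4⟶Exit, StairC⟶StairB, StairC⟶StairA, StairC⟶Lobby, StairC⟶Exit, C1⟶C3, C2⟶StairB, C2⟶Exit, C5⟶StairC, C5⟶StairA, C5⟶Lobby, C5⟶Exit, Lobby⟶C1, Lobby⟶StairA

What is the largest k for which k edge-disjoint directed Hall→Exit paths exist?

6

Assign every edge capacity 1; by Menger, the answer equals the max flow.
Path Hall→Exit (+1); total 1.
Path Hall→StairB→Exit (+1); total 2.
Path Hall→C4→Exit (+1); total 3.
Path Hall→StairC→Exit (+1); total 4.
Path Hall→C2→Exit (+1); total 5.
Path Hall→C5→Exit (+1); total 6.
No residual Hall→Exit path; max flow = 6.
Certifying cut of size 6: {C4→Exit, C5→Exit, Hall→C2, Hall→Exit, StairB→Exit, StairC→Exit}.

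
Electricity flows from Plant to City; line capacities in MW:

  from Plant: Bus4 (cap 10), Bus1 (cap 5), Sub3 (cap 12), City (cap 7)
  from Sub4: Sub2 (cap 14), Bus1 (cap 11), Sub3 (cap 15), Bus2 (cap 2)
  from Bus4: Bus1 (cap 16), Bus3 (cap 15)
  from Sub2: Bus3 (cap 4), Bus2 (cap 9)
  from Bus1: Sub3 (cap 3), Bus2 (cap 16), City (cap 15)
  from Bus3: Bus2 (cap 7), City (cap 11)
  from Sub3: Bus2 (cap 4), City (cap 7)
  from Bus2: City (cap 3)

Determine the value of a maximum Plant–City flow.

32

Augment Plant→City: bottleneck 7, flow now 7.
Augment Plant→Bus1→City: bottleneck 5, flow now 12.
Augment Plant→Sub3→City: bottleneck 7, flow now 19.
Augment Plant→Bus4→Bus1→City: bottleneck 10, flow now 29.
Augment Plant→Sub3→Bus2→City: bottleneck 3, flow now 32.
No augmenting path remains; maximum flow = 32.
In the residual graph, reachable from Plant: {Plant, Sub3, Bus2}.
Min-cut edges: Plant→Bus4 (10), Plant→Bus1 (5), Plant→City (7), Sub3→City (7), Bus2→City (3); capacity 10 + 5 + 7 + 7 + 3 = 32.
This cut is saturated, so no flow can exceed 32.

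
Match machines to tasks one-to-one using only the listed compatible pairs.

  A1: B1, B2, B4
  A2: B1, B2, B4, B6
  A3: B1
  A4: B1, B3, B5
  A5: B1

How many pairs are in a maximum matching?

4

Unit-capacity flow: source→left, listed edges, right→sink; max matching = max flow.
Augmenting path A1→B1 (+1); matched 1.
Augmenting path A2→B2 (+1); matched 2.
Augmenting path A4→B3 (+1); matched 3.
Augmenting path A3→B1→A1→B4 (+1); matched 4.
No augmenting path remains; maximum matching = 4.
König certificate: {A1, A2, A4, B1} is a vertex cover of size 4 (every listed pair touches it), so no matching can be larger.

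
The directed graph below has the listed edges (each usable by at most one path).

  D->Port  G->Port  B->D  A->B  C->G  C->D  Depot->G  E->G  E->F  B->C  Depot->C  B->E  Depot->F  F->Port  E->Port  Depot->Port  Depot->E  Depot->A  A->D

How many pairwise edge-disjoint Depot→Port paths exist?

5

Assign every edge capacity 1; by Menger, the answer equals the max flow.
Path Depot→Port (+1); total 1.
Path Depot→E→Port (+1); total 2.
Path Depot→F→Port (+1); total 3.
Path Depot→G→Port (+1); total 4.
Path Depot→A→D→Port (+1); total 5.
No residual Depot→Port path; max flow = 5.
Certifying cut of size 5: {D→Port, Depot→Port, E→Port, F→Port, G→Port}.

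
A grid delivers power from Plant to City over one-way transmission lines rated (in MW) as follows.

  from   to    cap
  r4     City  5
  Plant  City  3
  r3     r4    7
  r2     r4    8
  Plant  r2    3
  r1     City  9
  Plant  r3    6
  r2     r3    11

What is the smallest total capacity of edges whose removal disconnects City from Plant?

Augment Plant→City: bottleneck 3, flow now 3.
Augment Plant→r2→r4→City: bottleneck 3, flow now 6.
Augment Plant→r3→r4→City: bottleneck 2, flow now 8.
No augmenting path remains; maximum flow = 8.
By max-flow min-cut, the minimum cut capacity equals the max flow.
In the residual graph, reachable from Plant: {Plant, r2, r3, r4}.
Min-cut edges: Plant→City (3), r4→City (5); capacity 3 + 5 = 8.

8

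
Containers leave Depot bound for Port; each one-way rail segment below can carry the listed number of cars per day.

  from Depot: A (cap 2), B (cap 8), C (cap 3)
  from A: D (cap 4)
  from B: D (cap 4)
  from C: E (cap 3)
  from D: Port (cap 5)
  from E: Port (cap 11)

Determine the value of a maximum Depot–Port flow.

8

Augment Depot→A→D→Port: bottleneck 2, flow now 2.
Augment Depot→B→D→Port: bottleneck 3, flow now 5.
Augment Depot→C→E→Port: bottleneck 3, flow now 8.
No augmenting path remains; maximum flow = 8.
In the residual graph, reachable from Depot: {Depot, A, B, D}.
Min-cut edges: Depot→C (3), D→Port (5); capacity 3 + 5 = 8.
This cut is saturated, so no flow can exceed 8.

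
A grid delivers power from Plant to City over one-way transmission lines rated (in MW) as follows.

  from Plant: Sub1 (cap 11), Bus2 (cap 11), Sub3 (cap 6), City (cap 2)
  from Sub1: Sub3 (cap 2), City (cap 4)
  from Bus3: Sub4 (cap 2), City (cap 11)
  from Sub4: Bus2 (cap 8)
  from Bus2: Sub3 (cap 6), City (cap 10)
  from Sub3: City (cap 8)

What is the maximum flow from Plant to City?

24

Augment Plant→City: bottleneck 2, flow now 2.
Augment Plant→Sub1→City: bottleneck 4, flow now 6.
Augment Plant→Bus2→City: bottleneck 10, flow now 16.
Augment Plant→Sub3→City: bottleneck 6, flow now 22.
Augment Plant→Sub1→Sub3→City: bottleneck 2, flow now 24.
No augmenting path remains; maximum flow = 24.
In the residual graph, reachable from Plant: {Plant, Sub1, Bus2, Sub3}.
Min-cut edges: Plant→City (2), Sub1→City (4), Bus2→City (10), Sub3→City (8); capacity 2 + 4 + 10 + 8 = 24.
This cut is saturated, so no flow can exceed 24.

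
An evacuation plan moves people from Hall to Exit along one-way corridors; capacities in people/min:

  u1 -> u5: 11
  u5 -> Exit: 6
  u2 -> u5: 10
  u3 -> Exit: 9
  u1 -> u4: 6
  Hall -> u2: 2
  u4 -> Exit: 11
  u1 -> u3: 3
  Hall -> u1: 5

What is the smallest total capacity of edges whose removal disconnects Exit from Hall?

Augment Hall→u1→u3→Exit: bottleneck 3, flow now 3.
Augment Hall→u1→u4→Exit: bottleneck 2, flow now 5.
Augment Hall→u2→u5→Exit: bottleneck 2, flow now 7.
No augmenting path remains; maximum flow = 7.
By max-flow min-cut, the minimum cut capacity equals the max flow.
In the residual graph, reachable from Hall: {Hall}.
Min-cut edges: Hall→u1 (5), Hall→u2 (2); capacity 5 + 2 = 7.

7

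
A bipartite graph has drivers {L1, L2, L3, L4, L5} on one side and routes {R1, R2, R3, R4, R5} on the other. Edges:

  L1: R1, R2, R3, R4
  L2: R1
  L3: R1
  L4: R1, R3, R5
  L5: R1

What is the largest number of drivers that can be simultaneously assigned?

3

Unit-capacity flow: source→left, listed edges, right→sink; max matching = max flow.
Augmenting path L1→R1 (+1); matched 1.
Augmenting path L4→R3 (+1); matched 2.
Augmenting path L2→R1→L1→R2 (+1); matched 3.
No augmenting path remains; maximum matching = 3.
König certificate: {L1, L4, R1} is a vertex cover of size 3 (every listed pair touches it), so no matching can be larger.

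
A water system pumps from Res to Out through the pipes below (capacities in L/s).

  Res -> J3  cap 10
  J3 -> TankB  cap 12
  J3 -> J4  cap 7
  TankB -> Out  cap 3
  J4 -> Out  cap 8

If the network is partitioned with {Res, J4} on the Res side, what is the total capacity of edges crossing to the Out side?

18

Edges leaving {Res, J4}: Res→J3 (10), J4→Out (8).
Cut capacity = 10 + 8 = 18.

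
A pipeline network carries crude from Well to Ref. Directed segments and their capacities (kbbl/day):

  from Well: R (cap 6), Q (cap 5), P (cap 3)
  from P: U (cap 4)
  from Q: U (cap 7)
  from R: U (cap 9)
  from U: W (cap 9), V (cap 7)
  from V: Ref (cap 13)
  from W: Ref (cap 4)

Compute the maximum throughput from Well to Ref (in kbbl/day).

Augment Well→P→U→V→Ref: bottleneck 3, flow now 3.
Augment Well→Q→U→V→Ref: bottleneck 4, flow now 7.
Augment Well→Q→U→W→Ref: bottleneck 1, flow now 8.
Augment Well→R→U→W→Ref: bottleneck 3, flow now 11.
No augmenting path remains; maximum flow = 11.
In the residual graph, reachable from Well: {Well, P, Q, R, U, W}.
Min-cut edges: U→V (7), W→Ref (4); capacity 7 + 4 = 11.
This cut is saturated, so no flow can exceed 11.

11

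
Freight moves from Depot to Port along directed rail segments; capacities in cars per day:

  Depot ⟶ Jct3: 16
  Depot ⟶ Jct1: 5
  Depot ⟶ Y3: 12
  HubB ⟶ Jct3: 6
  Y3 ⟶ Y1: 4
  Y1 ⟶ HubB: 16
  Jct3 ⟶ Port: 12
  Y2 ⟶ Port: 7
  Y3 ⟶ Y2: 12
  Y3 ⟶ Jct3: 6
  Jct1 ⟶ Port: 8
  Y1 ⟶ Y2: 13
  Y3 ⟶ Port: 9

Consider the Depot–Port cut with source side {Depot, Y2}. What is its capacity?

Edges leaving {Depot, Y2}: Depot→Y3 (12), Depot→Jct1 (5), Depot→Jct3 (16), Y2→Port (7).
Cut capacity = 12 + 5 + 16 + 7 = 40.

40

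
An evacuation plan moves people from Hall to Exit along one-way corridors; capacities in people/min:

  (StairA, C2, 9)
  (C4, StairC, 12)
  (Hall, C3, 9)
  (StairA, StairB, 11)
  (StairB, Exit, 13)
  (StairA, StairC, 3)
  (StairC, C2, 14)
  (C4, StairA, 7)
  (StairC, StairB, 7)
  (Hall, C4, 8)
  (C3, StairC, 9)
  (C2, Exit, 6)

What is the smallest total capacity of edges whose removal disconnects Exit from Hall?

Augment Hall→C4→StairC→StairB→Exit: bottleneck 7, flow now 7.
Augment Hall→C4→StairC→C2→Exit: bottleneck 1, flow now 8.
Augment Hall→C3→StairC→C2→Exit: bottleneck 5, flow now 13.
Augment Hall→C3→StairC→C4→StairA→StairB→Exit: bottleneck 4, flow now 17. (uses reverse residual edge)
No augmenting path remains; maximum flow = 17.
By max-flow min-cut, the minimum cut capacity equals the max flow.
In the residual graph, reachable from Hall: {Hall}.
Min-cut edges: Hall→C4 (8), Hall→C3 (9); capacity 8 + 9 = 17.

17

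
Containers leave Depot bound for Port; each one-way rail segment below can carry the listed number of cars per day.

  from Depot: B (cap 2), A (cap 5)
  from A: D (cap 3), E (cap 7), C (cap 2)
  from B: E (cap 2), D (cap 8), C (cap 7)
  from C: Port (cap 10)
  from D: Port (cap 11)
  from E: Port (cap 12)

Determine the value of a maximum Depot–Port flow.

7

Augment Depot→A→C→Port: bottleneck 2, flow now 2.
Augment Depot→A→D→Port: bottleneck 3, flow now 5.
Augment Depot→B→C→Port: bottleneck 2, flow now 7.
No augmenting path remains; maximum flow = 7.
In the residual graph, reachable from Depot: {Depot}.
Min-cut edges: Depot→A (5), Depot→B (2); capacity 5 + 2 = 7.
This cut is saturated, so no flow can exceed 7.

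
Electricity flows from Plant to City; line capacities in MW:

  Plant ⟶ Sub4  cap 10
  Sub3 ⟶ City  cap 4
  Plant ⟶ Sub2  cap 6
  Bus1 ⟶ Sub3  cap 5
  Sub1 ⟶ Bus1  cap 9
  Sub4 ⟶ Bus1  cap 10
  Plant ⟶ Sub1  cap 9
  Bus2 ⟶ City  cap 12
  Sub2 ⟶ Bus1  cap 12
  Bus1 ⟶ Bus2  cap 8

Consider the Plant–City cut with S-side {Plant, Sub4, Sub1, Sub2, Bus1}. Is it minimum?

Given cut capacity: 5 + 8 = 13.
Augment Plant→Sub4→Bus1→Sub3→City: bottleneck 4, flow now 4.
Augment Plant→Sub4→Bus1→Bus2→City: bottleneck 6, flow now 10.
Augment Plant→Sub1→Bus1→Bus2→City: bottleneck 2, flow now 12.
No augmenting path remains; maximum flow = 12.
In the residual graph, reachable from Plant: {Plant, Sub4, Sub1, Sub2, Bus1, Sub3}.
Min-cut edges: Bus1→Bus2 (8), Sub3→City (4); capacity 8 + 4 = 12.
Cut capacity 13 exceeds the max flow 12, so it is not minimum.

No — its capacity is 13, but the minimum cut has capacity 12.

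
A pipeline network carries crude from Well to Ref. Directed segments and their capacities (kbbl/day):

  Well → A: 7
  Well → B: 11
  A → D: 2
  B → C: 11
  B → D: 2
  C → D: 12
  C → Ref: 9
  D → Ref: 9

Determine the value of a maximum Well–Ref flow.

Augment Well→A→D→Ref: bottleneck 2, flow now 2.
Augment Well→B→C→Ref: bottleneck 9, flow now 11.
Augment Well→B→D→Ref: bottleneck 2, flow now 13.
No augmenting path remains; maximum flow = 13.
In the residual graph, reachable from Well: {Well, A}.
Min-cut edges: Well→B (11), A→D (2); capacity 11 + 2 = 13.
This cut is saturated, so no flow can exceed 13.

13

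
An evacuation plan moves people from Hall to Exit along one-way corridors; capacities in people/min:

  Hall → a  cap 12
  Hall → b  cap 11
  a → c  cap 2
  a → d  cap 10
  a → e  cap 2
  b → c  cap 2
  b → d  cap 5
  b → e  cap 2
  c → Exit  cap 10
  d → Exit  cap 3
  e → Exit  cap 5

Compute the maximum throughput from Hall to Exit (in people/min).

Augment Hall→a→c→Exit: bottleneck 2, flow now 2.
Augment Hall→a→d→Exit: bottleneck 3, flow now 5.
Augment Hall→a→e→Exit: bottleneck 2, flow now 7.
Augment Hall→b→c→Exit: bottleneck 2, flow now 9.
Augment Hall→b→e→Exit: bottleneck 2, flow now 11.
No augmenting path remains; maximum flow = 11.
In the residual graph, reachable from Hall: {Hall, a, b, d}.
Min-cut edges: a→c (2), a→e (2), b→c (2), b→e (2), d→Exit (3); capacity 2 + 2 + 2 + 2 + 3 = 11.
This cut is saturated, so no flow can exceed 11.

11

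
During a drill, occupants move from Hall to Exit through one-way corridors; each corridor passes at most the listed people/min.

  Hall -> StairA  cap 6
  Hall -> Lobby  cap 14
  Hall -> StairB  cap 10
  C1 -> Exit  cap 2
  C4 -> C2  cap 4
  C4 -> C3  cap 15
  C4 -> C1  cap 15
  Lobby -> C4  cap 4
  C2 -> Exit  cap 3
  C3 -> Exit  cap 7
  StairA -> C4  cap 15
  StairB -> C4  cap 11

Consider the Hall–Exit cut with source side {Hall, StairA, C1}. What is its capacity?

41

Edges leaving {Hall, StairA, C1}: Hall→StairB (10), Hall→Lobby (14), StairA→C4 (15), C1→Exit (2).
Cut capacity = 10 + 14 + 15 + 2 = 41.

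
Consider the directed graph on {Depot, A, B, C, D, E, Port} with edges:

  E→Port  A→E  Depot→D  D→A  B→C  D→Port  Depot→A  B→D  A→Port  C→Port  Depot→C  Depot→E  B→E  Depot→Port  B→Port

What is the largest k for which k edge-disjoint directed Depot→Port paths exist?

Assign every edge capacity 1; by Menger, the answer equals the max flow.
Path Depot→Port (+1); total 1.
Path Depot→A→Port (+1); total 2.
Path Depot→C→Port (+1); total 3.
Path Depot→D→Port (+1); total 4.
Path Depot→E→Port (+1); total 5.
No residual Depot→Port path; max flow = 5.
Certifying cut of size 5: {Depot→A, Depot→C, Depot→D, Depot→E, Depot→Port}.

5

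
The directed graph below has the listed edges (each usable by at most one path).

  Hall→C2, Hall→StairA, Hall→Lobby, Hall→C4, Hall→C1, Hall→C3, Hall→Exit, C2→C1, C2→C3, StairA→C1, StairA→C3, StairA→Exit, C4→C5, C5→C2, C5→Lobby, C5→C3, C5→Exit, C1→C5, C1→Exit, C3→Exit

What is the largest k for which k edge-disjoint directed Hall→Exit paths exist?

Assign every edge capacity 1; by Menger, the answer equals the max flow.
Path Hall→Exit (+1); total 1.
Path Hall→StairA→Exit (+1); total 2.
Path Hall→C1→Exit (+1); total 3.
Path Hall→C3→Exit (+1); total 4.
Path Hall→C4→C5→Exit (+1); total 5.
No residual Hall→Exit path; max flow = 5.
Certifying cut of size 5: {C1→Exit, C3→Exit, C5→Exit, Hall→Exit, Hall→StairA}.

5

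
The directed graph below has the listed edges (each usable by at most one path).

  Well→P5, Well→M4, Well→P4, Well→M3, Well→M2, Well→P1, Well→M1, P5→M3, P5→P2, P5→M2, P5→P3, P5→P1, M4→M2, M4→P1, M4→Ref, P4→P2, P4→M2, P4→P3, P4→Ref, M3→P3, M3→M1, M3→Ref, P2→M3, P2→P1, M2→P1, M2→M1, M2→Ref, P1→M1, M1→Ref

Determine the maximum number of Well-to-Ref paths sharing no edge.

5

Assign every edge capacity 1; by Menger, the answer equals the max flow.
Path Well→M4→Ref (+1); total 1.
Path Well→P4→Ref (+1); total 2.
Path Well→M3→Ref (+1); total 3.
Path Well→M2→Ref (+1); total 4.
Path Well→M1→Ref (+1); total 5.
No residual Well→Ref path; max flow = 5.
Certifying cut of size 5: {M1→Ref, M2→Ref, M3→Ref, Well→M4, Well→P4}.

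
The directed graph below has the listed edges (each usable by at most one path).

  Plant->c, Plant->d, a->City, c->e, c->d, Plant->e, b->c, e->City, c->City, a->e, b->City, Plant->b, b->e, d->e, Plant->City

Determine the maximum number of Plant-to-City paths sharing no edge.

4

Assign every edge capacity 1; by Menger, the answer equals the max flow.
Path Plant→City (+1); total 1.
Path Plant→b→City (+1); total 2.
Path Plant→c→City (+1); total 3.
Path Plant→e→City (+1); total 4.
No residual Plant→City path; max flow = 4.
Certifying cut of size 4: {Plant→City, Plant→b, Plant→c, e→City}.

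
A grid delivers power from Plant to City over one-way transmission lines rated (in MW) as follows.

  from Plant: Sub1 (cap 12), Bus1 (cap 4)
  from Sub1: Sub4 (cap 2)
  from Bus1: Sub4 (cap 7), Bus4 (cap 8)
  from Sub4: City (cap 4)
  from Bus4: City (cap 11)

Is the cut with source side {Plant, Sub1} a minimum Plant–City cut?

Given cut capacity: 4 + 2 = 6.
Augment Plant→Sub1→Sub4→City: bottleneck 2, flow now 2.
Augment Plant→Bus1→Sub4→City: bottleneck 2, flow now 4.
Augment Plant→Bus1→Bus4→City: bottleneck 2, flow now 6.
No augmenting path remains; maximum flow = 6.
Cut capacity 6 equals the max flow, so it is a minimum cut.

Yes — it is a minimum cut (capacity 6).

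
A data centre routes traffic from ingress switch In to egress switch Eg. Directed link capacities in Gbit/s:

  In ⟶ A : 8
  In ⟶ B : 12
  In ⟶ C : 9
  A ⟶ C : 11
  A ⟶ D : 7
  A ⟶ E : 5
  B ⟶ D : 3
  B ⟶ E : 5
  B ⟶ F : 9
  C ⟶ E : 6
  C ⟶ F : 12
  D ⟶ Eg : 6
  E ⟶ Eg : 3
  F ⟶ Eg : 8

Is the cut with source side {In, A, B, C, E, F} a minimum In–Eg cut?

Given cut capacity: 7 + 3 + 3 + 8 = 21.
Augment In→A→D→Eg: bottleneck 6, flow now 6.
Augment In→A→E→Eg: bottleneck 2, flow now 8.
Augment In→B→E→Eg: bottleneck 1, flow now 9.
Augment In→B→F→Eg: bottleneck 8, flow now 17.
No augmenting path remains; maximum flow = 17.
In the residual graph, reachable from In: {In, A, B, C, D, E, F}.
Min-cut edges: D→Eg (6), E→Eg (3), F→Eg (8); capacity 6 + 3 + 8 = 17.
Cut capacity 21 exceeds the max flow 17, so it is not minimum.

No — its capacity is 21, but the minimum cut has capacity 17.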